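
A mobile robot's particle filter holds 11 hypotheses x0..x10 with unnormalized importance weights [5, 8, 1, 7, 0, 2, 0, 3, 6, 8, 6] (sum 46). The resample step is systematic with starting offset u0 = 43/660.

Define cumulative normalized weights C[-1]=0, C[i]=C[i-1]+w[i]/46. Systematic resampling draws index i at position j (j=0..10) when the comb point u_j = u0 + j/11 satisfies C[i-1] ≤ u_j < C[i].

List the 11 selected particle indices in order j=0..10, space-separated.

C = [5/46, 13/46, 7/23, 21/46, 21/46, 1/2, 1/2, 13/23, 16/23, 20/23, 1]
j=0: u_0=43/660 ∈ [0, 5/46) → index 0
j=1: u_1=103/660 ∈ [5/46, 13/46) → index 1
j=2: u_2=163/660 ∈ [5/46, 13/46) → index 1
j=3: u_3=223/660 ∈ [7/23, 21/46) → index 3
j=4: u_4=283/660 ∈ [7/23, 21/46) → index 3
j=5: u_5=343/660 ∈ [1/2, 13/23) → index 7
j=6: u_6=403/660 ∈ [13/23, 16/23) → index 8
j=7: u_7=463/660 ∈ [16/23, 20/23) → index 9
j=8: u_8=523/660 ∈ [16/23, 20/23) → index 9
j=9: u_9=53/60 ∈ [20/23, 1) → index 10
j=10: u_10=643/660 ∈ [20/23, 1) → index 10

0 1 1 3 3 7 8 9 9 10 10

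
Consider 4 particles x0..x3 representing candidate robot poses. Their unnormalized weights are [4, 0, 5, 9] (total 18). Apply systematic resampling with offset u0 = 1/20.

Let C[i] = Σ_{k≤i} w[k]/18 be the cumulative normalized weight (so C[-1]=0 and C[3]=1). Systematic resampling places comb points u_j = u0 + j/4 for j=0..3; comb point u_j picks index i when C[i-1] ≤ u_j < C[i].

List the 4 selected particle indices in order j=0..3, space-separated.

0 2 3 3

C = [2/9, 2/9, 1/2, 1]
j=0: u_0=1/20 ∈ [0, 2/9) → index 0
j=1: u_1=3/10 ∈ [2/9, 1/2) → index 2
j=2: u_2=11/20 ∈ [1/2, 1) → index 3
j=3: u_3=4/5 ∈ [1/2, 1) → index 3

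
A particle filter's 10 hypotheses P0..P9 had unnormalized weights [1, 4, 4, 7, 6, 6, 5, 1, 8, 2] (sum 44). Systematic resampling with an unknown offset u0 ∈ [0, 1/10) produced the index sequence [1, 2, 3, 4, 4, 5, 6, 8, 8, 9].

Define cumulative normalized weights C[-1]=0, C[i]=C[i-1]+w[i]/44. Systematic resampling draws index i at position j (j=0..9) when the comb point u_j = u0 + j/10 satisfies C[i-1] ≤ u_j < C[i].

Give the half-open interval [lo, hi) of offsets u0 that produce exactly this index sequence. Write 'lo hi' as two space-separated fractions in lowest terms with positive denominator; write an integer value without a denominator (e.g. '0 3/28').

4/55 1/10

C = [1/44, 5/44, 9/44, 4/11, 1/2, 7/11, 3/4, 17/22, 21/22, 1]
j=0 picked index 1: u0 ∈ [1/44, 5/44)
j=1 picked index 2: u0 ∈ [3/220, 23/220)
j=2 picked index 3: u0 ∈ [1/220, 9/55)
j=3 picked index 4: u0 ∈ [7/110, 1/5)
j=4 picked index 4: u0 ∈ [-2/55, 1/10)
j=5 picked index 5: u0 ∈ [0, 3/22)
j=6 picked index 6: u0 ∈ [2/55, 3/20)
j=7 picked index 8: u0 ∈ [4/55, 14/55)
j=8 picked index 8: u0 ∈ [-3/110, 17/110)
j=9 picked index 9: u0 ∈ [3/55, 1/10)
intersection: [4/55, 1/10)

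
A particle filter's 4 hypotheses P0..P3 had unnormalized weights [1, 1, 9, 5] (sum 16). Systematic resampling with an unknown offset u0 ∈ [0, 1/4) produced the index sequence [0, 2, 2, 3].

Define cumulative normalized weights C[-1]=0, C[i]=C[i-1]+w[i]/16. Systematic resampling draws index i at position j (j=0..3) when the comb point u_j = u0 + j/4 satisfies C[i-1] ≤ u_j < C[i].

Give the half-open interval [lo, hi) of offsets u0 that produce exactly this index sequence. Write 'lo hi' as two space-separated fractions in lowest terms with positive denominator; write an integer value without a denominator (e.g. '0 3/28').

0 1/16

C = [1/16, 1/8, 11/16, 1]
j=0 picked index 0: u0 ∈ [0, 1/16)
j=1 picked index 2: u0 ∈ [-1/8, 7/16)
j=2 picked index 2: u0 ∈ [-3/8, 3/16)
j=3 picked index 3: u0 ∈ [-1/16, 1/4)
intersection: [0, 1/16)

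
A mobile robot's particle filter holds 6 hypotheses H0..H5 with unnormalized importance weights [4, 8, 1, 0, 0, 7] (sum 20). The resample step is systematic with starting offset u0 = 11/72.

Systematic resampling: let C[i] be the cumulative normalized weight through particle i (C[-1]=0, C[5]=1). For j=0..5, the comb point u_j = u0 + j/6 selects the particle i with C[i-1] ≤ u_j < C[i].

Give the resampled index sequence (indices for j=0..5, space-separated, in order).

C = [1/5, 3/5, 13/20, 13/20, 13/20, 1]
j=0: u_0=11/72 ∈ [0, 1/5) → index 0
j=1: u_1=23/72 ∈ [1/5, 3/5) → index 1
j=2: u_2=35/72 ∈ [1/5, 3/5) → index 1
j=3: u_3=47/72 ∈ [13/20, 1) → index 5
j=4: u_4=59/72 ∈ [13/20, 1) → index 5
j=5: u_5=71/72 ∈ [13/20, 1) → index 5

0 1 1 5 5 5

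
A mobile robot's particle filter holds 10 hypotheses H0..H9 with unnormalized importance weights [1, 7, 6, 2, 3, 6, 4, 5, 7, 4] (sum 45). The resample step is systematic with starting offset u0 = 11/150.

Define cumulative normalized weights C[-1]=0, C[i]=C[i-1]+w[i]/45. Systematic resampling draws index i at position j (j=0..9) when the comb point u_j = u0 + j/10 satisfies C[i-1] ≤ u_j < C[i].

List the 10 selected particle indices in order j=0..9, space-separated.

C = [1/45, 8/45, 14/45, 16/45, 19/45, 5/9, 29/45, 34/45, 41/45, 1]
j=0: u_0=11/150 ∈ [1/45, 8/45) → index 1
j=1: u_1=13/75 ∈ [1/45, 8/45) → index 1
j=2: u_2=41/150 ∈ [8/45, 14/45) → index 2
j=3: u_3=28/75 ∈ [16/45, 19/45) → index 4
j=4: u_4=71/150 ∈ [19/45, 5/9) → index 5
j=5: u_5=43/75 ∈ [5/9, 29/45) → index 6
j=6: u_6=101/150 ∈ [29/45, 34/45) → index 7
j=7: u_7=58/75 ∈ [34/45, 41/45) → index 8
j=8: u_8=131/150 ∈ [34/45, 41/45) → index 8
j=9: u_9=73/75 ∈ [41/45, 1) → index 9

1 1 2 4 5 6 7 8 8 9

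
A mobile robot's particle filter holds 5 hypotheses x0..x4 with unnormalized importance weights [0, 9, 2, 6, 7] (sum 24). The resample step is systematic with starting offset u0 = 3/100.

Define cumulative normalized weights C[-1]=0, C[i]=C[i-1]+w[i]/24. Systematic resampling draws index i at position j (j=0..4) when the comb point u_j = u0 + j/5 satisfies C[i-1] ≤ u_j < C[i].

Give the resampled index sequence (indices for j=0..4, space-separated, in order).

1 1 2 3 4

C = [0, 3/8, 11/24, 17/24, 1]
j=0: u_0=3/100 ∈ [0, 3/8) → index 1
j=1: u_1=23/100 ∈ [0, 3/8) → index 1
j=2: u_2=43/100 ∈ [3/8, 11/24) → index 2
j=3: u_3=63/100 ∈ [11/24, 17/24) → index 3
j=4: u_4=83/100 ∈ [17/24, 1) → index 4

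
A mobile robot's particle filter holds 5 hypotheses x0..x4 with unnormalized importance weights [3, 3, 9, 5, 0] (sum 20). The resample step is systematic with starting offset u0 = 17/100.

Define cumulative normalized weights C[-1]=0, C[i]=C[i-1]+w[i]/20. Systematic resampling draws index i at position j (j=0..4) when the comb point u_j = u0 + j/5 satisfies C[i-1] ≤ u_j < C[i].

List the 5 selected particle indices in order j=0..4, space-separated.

1 2 2 3 3

C = [3/20, 3/10, 3/4, 1, 1]
j=0: u_0=17/100 ∈ [3/20, 3/10) → index 1
j=1: u_1=37/100 ∈ [3/10, 3/4) → index 2
j=2: u_2=57/100 ∈ [3/10, 3/4) → index 2
j=3: u_3=77/100 ∈ [3/4, 1) → index 3
j=4: u_4=97/100 ∈ [3/4, 1) → index 3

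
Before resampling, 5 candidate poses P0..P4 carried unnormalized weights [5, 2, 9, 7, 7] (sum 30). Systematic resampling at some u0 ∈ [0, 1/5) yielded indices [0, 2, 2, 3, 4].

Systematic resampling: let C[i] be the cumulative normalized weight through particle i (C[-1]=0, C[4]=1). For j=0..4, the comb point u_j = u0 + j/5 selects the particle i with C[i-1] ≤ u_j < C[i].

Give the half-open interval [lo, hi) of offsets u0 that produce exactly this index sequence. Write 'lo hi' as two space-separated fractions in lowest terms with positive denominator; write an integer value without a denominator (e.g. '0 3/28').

1/30 2/15

C = [1/6, 7/30, 8/15, 23/30, 1]
j=0 picked index 0: u0 ∈ [0, 1/6)
j=1 picked index 2: u0 ∈ [1/30, 1/3)
j=2 picked index 2: u0 ∈ [-1/6, 2/15)
j=3 picked index 3: u0 ∈ [-1/15, 1/6)
j=4 picked index 4: u0 ∈ [-1/30, 1/5)
intersection: [1/30, 2/15)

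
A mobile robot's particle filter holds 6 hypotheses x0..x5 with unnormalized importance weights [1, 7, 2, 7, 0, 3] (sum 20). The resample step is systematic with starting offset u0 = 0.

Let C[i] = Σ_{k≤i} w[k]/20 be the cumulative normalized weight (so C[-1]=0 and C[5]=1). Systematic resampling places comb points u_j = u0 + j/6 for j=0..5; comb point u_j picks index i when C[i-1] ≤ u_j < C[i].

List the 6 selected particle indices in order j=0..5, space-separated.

0 1 1 3 3 3

C = [1/20, 2/5, 1/2, 17/20, 17/20, 1]
j=0: u_0=0 ∈ [0, 1/20) → index 0
j=1: u_1=1/6 ∈ [1/20, 2/5) → index 1
j=2: u_2=1/3 ∈ [1/20, 2/5) → index 1
j=3: u_3=1/2 ∈ [1/2, 17/20) → index 3
j=4: u_4=2/3 ∈ [1/2, 17/20) → index 3
j=5: u_5=5/6 ∈ [1/2, 17/20) → index 3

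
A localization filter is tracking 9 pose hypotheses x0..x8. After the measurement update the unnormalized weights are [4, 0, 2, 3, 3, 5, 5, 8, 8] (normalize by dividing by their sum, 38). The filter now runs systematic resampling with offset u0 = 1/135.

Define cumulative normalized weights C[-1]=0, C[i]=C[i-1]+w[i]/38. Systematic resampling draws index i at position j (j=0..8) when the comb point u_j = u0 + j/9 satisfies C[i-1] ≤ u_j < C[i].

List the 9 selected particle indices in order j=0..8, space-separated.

0 2 3 5 6 6 7 7 8

C = [2/19, 2/19, 3/19, 9/38, 6/19, 17/38, 11/19, 15/19, 1]
j=0: u_0=1/135 ∈ [0, 2/19) → index 0
j=1: u_1=16/135 ∈ [2/19, 3/19) → index 2
j=2: u_2=31/135 ∈ [3/19, 9/38) → index 3
j=3: u_3=46/135 ∈ [6/19, 17/38) → index 5
j=4: u_4=61/135 ∈ [17/38, 11/19) → index 6
j=5: u_5=76/135 ∈ [17/38, 11/19) → index 6
j=6: u_6=91/135 ∈ [11/19, 15/19) → index 7
j=7: u_7=106/135 ∈ [11/19, 15/19) → index 7
j=8: u_8=121/135 ∈ [15/19, 1) → index 8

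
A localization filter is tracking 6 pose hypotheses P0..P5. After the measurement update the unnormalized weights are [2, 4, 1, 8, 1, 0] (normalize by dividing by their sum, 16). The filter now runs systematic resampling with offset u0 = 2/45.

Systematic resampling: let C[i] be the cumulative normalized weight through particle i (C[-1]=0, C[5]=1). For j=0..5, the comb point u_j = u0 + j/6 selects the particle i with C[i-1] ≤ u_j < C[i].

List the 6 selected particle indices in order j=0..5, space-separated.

C = [1/8, 3/8, 7/16, 15/16, 1, 1]
j=0: u_0=2/45 ∈ [0, 1/8) → index 0
j=1: u_1=19/90 ∈ [1/8, 3/8) → index 1
j=2: u_2=17/45 ∈ [3/8, 7/16) → index 2
j=3: u_3=49/90 ∈ [7/16, 15/16) → index 3
j=4: u_4=32/45 ∈ [7/16, 15/16) → index 3
j=5: u_5=79/90 ∈ [7/16, 15/16) → index 3

0 1 2 3 3 3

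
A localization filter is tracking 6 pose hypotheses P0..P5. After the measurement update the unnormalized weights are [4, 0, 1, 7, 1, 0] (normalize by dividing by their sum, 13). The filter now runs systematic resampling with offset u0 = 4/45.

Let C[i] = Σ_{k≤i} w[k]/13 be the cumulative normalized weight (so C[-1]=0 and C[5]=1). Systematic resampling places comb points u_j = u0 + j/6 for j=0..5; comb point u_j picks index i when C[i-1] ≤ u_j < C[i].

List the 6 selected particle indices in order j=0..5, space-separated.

0 0 3 3 3 3

C = [4/13, 4/13, 5/13, 12/13, 1, 1]
j=0: u_0=4/45 ∈ [0, 4/13) → index 0
j=1: u_1=23/90 ∈ [0, 4/13) → index 0
j=2: u_2=19/45 ∈ [5/13, 12/13) → index 3
j=3: u_3=53/90 ∈ [5/13, 12/13) → index 3
j=4: u_4=34/45 ∈ [5/13, 12/13) → index 3
j=5: u_5=83/90 ∈ [5/13, 12/13) → index 3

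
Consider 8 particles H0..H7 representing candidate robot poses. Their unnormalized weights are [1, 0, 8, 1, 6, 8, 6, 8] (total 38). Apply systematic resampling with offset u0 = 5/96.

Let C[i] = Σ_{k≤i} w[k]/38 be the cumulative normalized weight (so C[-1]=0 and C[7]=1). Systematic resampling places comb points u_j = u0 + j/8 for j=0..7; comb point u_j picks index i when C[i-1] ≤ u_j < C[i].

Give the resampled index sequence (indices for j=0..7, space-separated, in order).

C = [1/38, 1/38, 9/38, 5/19, 8/19, 12/19, 15/19, 1]
j=0: u_0=5/96 ∈ [1/38, 9/38) → index 2
j=1: u_1=17/96 ∈ [1/38, 9/38) → index 2
j=2: u_2=29/96 ∈ [5/19, 8/19) → index 4
j=3: u_3=41/96 ∈ [8/19, 12/19) → index 5
j=4: u_4=53/96 ∈ [8/19, 12/19) → index 5
j=5: u_5=65/96 ∈ [12/19, 15/19) → index 6
j=6: u_6=77/96 ∈ [15/19, 1) → index 7
j=7: u_7=89/96 ∈ [15/19, 1) → index 7

2 2 4 5 5 6 7 7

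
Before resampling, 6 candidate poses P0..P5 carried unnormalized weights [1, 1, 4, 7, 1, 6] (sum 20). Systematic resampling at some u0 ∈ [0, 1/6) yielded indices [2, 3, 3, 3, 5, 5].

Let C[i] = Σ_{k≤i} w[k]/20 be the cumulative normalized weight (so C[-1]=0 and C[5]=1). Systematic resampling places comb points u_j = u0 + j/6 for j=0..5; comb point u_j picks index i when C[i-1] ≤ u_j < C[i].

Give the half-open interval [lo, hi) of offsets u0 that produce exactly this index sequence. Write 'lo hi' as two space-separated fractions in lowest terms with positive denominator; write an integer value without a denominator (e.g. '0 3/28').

C = [1/20, 1/10, 3/10, 13/20, 7/10, 1]
j=0 picked index 2: u0 ∈ [1/10, 3/10)
j=1 picked index 3: u0 ∈ [2/15, 29/60)
j=2 picked index 3: u0 ∈ [-1/30, 19/60)
j=3 picked index 3: u0 ∈ [-1/5, 3/20)
j=4 picked index 5: u0 ∈ [1/30, 1/3)
j=5 picked index 5: u0 ∈ [-2/15, 1/6)
intersection: [2/15, 3/20)

2/15 3/20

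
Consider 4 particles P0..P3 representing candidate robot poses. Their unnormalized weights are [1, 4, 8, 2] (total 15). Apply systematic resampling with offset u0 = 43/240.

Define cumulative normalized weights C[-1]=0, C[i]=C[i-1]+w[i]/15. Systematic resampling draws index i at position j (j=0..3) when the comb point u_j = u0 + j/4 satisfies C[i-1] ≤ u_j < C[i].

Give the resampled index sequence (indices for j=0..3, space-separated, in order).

C = [1/15, 1/3, 13/15, 1]
j=0: u_0=43/240 ∈ [1/15, 1/3) → index 1
j=1: u_1=103/240 ∈ [1/3, 13/15) → index 2
j=2: u_2=163/240 ∈ [1/3, 13/15) → index 2
j=3: u_3=223/240 ∈ [13/15, 1) → index 3

1 2 2 3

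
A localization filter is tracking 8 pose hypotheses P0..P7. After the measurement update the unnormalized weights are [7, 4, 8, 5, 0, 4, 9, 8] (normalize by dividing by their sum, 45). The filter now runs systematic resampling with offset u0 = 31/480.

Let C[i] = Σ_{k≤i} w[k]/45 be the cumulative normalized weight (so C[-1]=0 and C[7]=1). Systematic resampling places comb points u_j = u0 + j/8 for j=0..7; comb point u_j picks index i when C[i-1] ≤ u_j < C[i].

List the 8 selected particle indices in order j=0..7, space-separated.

C = [7/45, 11/45, 19/45, 8/15, 8/15, 28/45, 37/45, 1]
j=0: u_0=31/480 ∈ [0, 7/45) → index 0
j=1: u_1=91/480 ∈ [7/45, 11/45) → index 1
j=2: u_2=151/480 ∈ [11/45, 19/45) → index 2
j=3: u_3=211/480 ∈ [19/45, 8/15) → index 3
j=4: u_4=271/480 ∈ [8/15, 28/45) → index 5
j=5: u_5=331/480 ∈ [28/45, 37/45) → index 6
j=6: u_6=391/480 ∈ [28/45, 37/45) → index 6
j=7: u_7=451/480 ∈ [37/45, 1) → index 7

0 1 2 3 5 6 6 7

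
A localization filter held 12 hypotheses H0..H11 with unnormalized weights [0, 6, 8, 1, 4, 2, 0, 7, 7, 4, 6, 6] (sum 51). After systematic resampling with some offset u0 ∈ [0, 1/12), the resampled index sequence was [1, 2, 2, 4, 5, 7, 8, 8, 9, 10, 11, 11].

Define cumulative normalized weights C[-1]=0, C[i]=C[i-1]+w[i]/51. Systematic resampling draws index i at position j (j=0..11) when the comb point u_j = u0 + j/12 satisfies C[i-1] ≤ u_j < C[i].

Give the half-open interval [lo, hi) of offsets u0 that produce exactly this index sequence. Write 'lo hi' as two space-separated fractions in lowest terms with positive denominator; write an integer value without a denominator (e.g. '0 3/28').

5/102 4/51

C = [0, 2/17, 14/51, 5/17, 19/51, 7/17, 7/17, 28/51, 35/51, 13/17, 15/17, 1]
j=0 picked index 1: u0 ∈ [0, 2/17)
j=1 picked index 2: u0 ∈ [7/204, 13/68)
j=2 picked index 2: u0 ∈ [-5/102, 11/102)
j=3 picked index 4: u0 ∈ [3/68, 25/204)
j=4 picked index 5: u0 ∈ [2/51, 4/51)
j=5 picked index 7: u0 ∈ [-1/204, 9/68)
j=6 picked index 8: u0 ∈ [5/102, 19/102)
j=7 picked index 8: u0 ∈ [-7/204, 7/68)
j=8 picked index 9: u0 ∈ [1/51, 5/51)
j=9 picked index 10: u0 ∈ [1/68, 9/68)
j=10 picked index 11: u0 ∈ [5/102, 1/6)
j=11 picked index 11: u0 ∈ [-7/204, 1/12)
intersection: [5/102, 4/51)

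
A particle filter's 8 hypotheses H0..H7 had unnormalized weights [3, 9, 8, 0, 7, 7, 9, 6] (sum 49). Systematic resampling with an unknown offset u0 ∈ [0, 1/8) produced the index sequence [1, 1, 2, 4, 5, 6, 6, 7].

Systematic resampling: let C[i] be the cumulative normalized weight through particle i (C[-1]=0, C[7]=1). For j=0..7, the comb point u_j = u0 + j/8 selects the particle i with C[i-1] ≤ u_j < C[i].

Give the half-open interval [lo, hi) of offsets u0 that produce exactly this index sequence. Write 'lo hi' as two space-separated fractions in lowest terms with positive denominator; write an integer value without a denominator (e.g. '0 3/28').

27/392 47/392

C = [3/49, 12/49, 20/49, 20/49, 27/49, 34/49, 43/49, 1]
j=0 picked index 1: u0 ∈ [3/49, 12/49)
j=1 picked index 1: u0 ∈ [-25/392, 47/392)
j=2 picked index 2: u0 ∈ [-1/196, 31/196)
j=3 picked index 4: u0 ∈ [13/392, 69/392)
j=4 picked index 5: u0 ∈ [5/98, 19/98)
j=5 picked index 6: u0 ∈ [27/392, 99/392)
j=6 picked index 6: u0 ∈ [-11/196, 25/196)
j=7 picked index 7: u0 ∈ [1/392, 1/8)
intersection: [27/392, 47/392)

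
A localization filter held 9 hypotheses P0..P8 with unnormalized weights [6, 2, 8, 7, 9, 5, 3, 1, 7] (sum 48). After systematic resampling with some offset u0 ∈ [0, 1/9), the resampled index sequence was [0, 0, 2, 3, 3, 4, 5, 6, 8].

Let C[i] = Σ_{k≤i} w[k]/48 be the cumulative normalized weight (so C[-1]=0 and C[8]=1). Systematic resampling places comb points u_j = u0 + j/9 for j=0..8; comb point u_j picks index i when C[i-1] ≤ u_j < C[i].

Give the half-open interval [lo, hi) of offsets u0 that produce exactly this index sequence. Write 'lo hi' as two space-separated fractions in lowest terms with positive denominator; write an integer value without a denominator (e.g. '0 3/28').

0 1/72

C = [1/8, 1/6, 1/3, 23/48, 2/3, 37/48, 5/6, 41/48, 1]
j=0 picked index 0: u0 ∈ [0, 1/8)
j=1 picked index 0: u0 ∈ [-1/9, 1/72)
j=2 picked index 2: u0 ∈ [-1/18, 1/9)
j=3 picked index 3: u0 ∈ [0, 7/48)
j=4 picked index 3: u0 ∈ [-1/9, 5/144)
j=5 picked index 4: u0 ∈ [-11/144, 1/9)
j=6 picked index 5: u0 ∈ [0, 5/48)
j=7 picked index 6: u0 ∈ [-1/144, 1/18)
j=8 picked index 8: u0 ∈ [-5/144, 1/9)
intersection: [0, 1/72)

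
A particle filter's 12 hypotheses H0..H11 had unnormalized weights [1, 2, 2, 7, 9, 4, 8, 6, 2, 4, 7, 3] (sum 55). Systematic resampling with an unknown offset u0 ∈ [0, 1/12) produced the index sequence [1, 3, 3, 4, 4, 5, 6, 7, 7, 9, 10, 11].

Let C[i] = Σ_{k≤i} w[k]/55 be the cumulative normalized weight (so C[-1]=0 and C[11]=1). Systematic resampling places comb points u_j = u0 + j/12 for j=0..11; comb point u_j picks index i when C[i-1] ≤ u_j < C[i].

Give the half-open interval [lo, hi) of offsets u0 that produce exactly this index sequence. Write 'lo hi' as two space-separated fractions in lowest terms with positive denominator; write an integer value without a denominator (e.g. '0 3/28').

C = [1/55, 3/55, 1/11, 12/55, 21/55, 5/11, 3/5, 39/55, 41/55, 9/11, 52/55, 1]
j=0 picked index 1: u0 ∈ [1/55, 3/55)
j=1 picked index 3: u0 ∈ [1/132, 89/660)
j=2 picked index 3: u0 ∈ [-5/66, 17/330)
j=3 picked index 4: u0 ∈ [-7/220, 29/220)
j=4 picked index 4: u0 ∈ [-19/165, 8/165)
j=5 picked index 5: u0 ∈ [-23/660, 5/132)
j=6 picked index 6: u0 ∈ [-1/22, 1/10)
j=7 picked index 7: u0 ∈ [1/60, 83/660)
j=8 picked index 7: u0 ∈ [-1/15, 7/165)
j=9 picked index 9: u0 ∈ [-1/220, 3/44)
j=10 picked index 10: u0 ∈ [-1/66, 37/330)
j=11 picked index 11: u0 ∈ [19/660, 1/12)
intersection: [19/660, 5/132)

19/660 5/132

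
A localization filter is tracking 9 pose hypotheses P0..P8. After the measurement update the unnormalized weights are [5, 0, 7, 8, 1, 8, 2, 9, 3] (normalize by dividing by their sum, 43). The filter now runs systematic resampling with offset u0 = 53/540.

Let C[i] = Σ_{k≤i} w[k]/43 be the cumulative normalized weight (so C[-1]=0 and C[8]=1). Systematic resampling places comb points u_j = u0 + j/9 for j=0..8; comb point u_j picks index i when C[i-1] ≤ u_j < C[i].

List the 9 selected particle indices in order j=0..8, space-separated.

C = [5/43, 5/43, 12/43, 20/43, 21/43, 29/43, 31/43, 40/43, 1]
j=0: u_0=53/540 ∈ [0, 5/43) → index 0
j=1: u_1=113/540 ∈ [5/43, 12/43) → index 2
j=2: u_2=173/540 ∈ [12/43, 20/43) → index 3
j=3: u_3=233/540 ∈ [12/43, 20/43) → index 3
j=4: u_4=293/540 ∈ [21/43, 29/43) → index 5
j=5: u_5=353/540 ∈ [21/43, 29/43) → index 5
j=6: u_6=413/540 ∈ [31/43, 40/43) → index 7
j=7: u_7=473/540 ∈ [31/43, 40/43) → index 7
j=8: u_8=533/540 ∈ [40/43, 1) → index 8

0 2 3 3 5 5 7 7 8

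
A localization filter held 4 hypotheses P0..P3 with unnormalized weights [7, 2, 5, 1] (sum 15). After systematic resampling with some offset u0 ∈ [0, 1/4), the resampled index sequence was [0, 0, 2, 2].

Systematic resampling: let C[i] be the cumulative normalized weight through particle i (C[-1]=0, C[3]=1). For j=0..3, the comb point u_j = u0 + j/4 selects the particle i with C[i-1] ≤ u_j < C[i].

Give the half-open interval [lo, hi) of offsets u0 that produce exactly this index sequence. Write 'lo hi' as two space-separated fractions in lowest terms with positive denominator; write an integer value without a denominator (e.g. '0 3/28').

1/10 11/60

C = [7/15, 3/5, 14/15, 1]
j=0 picked index 0: u0 ∈ [0, 7/15)
j=1 picked index 0: u0 ∈ [-1/4, 13/60)
j=2 picked index 2: u0 ∈ [1/10, 13/30)
j=3 picked index 2: u0 ∈ [-3/20, 11/60)
intersection: [1/10, 11/60)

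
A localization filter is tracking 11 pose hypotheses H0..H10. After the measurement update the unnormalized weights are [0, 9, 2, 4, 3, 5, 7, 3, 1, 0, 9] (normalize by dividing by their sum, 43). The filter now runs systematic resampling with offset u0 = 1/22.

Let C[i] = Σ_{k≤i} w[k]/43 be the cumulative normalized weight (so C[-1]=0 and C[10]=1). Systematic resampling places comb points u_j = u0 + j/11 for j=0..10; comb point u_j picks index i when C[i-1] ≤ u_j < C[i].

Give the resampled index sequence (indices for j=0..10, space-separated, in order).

C = [0, 9/43, 11/43, 15/43, 18/43, 23/43, 30/43, 33/43, 34/43, 34/43, 1]
j=0: u_0=1/22 ∈ [0, 9/43) → index 1
j=1: u_1=3/22 ∈ [0, 9/43) → index 1
j=2: u_2=5/22 ∈ [9/43, 11/43) → index 2
j=3: u_3=7/22 ∈ [11/43, 15/43) → index 3
j=4: u_4=9/22 ∈ [15/43, 18/43) → index 4
j=5: u_5=1/2 ∈ [18/43, 23/43) → index 5
j=6: u_6=13/22 ∈ [23/43, 30/43) → index 6
j=7: u_7=15/22 ∈ [23/43, 30/43) → index 6
j=8: u_8=17/22 ∈ [33/43, 34/43) → index 8
j=9: u_9=19/22 ∈ [34/43, 1) → index 10
j=10: u_10=21/22 ∈ [34/43, 1) → index 10

1 1 2 3 4 5 6 6 8 10 10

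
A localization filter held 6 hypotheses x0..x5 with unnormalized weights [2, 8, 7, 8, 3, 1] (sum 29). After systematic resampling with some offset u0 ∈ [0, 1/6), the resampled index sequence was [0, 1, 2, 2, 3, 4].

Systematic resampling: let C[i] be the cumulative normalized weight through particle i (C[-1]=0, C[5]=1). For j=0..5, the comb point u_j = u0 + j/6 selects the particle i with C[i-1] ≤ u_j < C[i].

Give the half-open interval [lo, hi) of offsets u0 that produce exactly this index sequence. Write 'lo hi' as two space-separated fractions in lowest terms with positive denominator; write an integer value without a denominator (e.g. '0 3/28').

C = [2/29, 10/29, 17/29, 25/29, 28/29, 1]
j=0 picked index 0: u0 ∈ [0, 2/29)
j=1 picked index 1: u0 ∈ [-17/174, 31/174)
j=2 picked index 2: u0 ∈ [1/87, 22/87)
j=3 picked index 2: u0 ∈ [-9/58, 5/58)
j=4 picked index 3: u0 ∈ [-7/87, 17/87)
j=5 picked index 4: u0 ∈ [5/174, 23/174)
intersection: [5/174, 2/29)

5/174 2/29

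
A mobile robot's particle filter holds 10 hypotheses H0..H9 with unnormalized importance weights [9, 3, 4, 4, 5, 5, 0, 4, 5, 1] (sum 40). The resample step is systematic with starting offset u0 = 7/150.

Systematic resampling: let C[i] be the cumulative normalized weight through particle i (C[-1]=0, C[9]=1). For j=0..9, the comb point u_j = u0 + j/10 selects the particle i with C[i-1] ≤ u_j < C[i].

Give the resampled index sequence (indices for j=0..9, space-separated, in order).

0 0 1 2 3 4 5 5 7 8

C = [9/40, 3/10, 2/5, 1/2, 5/8, 3/4, 3/4, 17/20, 39/40, 1]
j=0: u_0=7/150 ∈ [0, 9/40) → index 0
j=1: u_1=11/75 ∈ [0, 9/40) → index 0
j=2: u_2=37/150 ∈ [9/40, 3/10) → index 1
j=3: u_3=26/75 ∈ [3/10, 2/5) → index 2
j=4: u_4=67/150 ∈ [2/5, 1/2) → index 3
j=5: u_5=41/75 ∈ [1/2, 5/8) → index 4
j=6: u_6=97/150 ∈ [5/8, 3/4) → index 5
j=7: u_7=56/75 ∈ [5/8, 3/4) → index 5
j=8: u_8=127/150 ∈ [3/4, 17/20) → index 7
j=9: u_9=71/75 ∈ [17/20, 39/40) → index 8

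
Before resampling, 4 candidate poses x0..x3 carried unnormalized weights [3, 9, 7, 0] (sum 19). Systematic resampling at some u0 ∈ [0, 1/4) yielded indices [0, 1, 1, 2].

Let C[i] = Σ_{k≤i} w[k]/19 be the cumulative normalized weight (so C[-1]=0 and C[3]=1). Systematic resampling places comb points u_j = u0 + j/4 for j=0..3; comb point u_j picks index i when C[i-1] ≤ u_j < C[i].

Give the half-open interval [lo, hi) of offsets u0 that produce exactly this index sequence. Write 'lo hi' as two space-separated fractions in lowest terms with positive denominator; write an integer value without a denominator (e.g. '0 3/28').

C = [3/19, 12/19, 1, 1]
j=0 picked index 0: u0 ∈ [0, 3/19)
j=1 picked index 1: u0 ∈ [-7/76, 29/76)
j=2 picked index 1: u0 ∈ [-13/38, 5/38)
j=3 picked index 2: u0 ∈ [-9/76, 1/4)
intersection: [0, 5/38)

0 5/38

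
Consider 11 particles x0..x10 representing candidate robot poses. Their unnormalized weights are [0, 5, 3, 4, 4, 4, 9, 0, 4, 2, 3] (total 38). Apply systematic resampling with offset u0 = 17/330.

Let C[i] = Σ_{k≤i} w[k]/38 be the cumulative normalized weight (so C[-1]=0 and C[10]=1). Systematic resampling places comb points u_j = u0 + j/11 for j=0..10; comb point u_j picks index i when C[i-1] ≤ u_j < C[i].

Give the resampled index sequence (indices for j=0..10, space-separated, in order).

1 2 3 4 4 5 6 6 8 9 10

C = [0, 5/38, 4/19, 6/19, 8/19, 10/19, 29/38, 29/38, 33/38, 35/38, 1]
j=0: u_0=17/330 ∈ [0, 5/38) → index 1
j=1: u_1=47/330 ∈ [5/38, 4/19) → index 2
j=2: u_2=7/30 ∈ [4/19, 6/19) → index 3
j=3: u_3=107/330 ∈ [6/19, 8/19) → index 4
j=4: u_4=137/330 ∈ [6/19, 8/19) → index 4
j=5: u_5=167/330 ∈ [8/19, 10/19) → index 5
j=6: u_6=197/330 ∈ [10/19, 29/38) → index 6
j=7: u_7=227/330 ∈ [10/19, 29/38) → index 6
j=8: u_8=257/330 ∈ [29/38, 33/38) → index 8
j=9: u_9=287/330 ∈ [33/38, 35/38) → index 9
j=10: u_10=317/330 ∈ [35/38, 1) → index 10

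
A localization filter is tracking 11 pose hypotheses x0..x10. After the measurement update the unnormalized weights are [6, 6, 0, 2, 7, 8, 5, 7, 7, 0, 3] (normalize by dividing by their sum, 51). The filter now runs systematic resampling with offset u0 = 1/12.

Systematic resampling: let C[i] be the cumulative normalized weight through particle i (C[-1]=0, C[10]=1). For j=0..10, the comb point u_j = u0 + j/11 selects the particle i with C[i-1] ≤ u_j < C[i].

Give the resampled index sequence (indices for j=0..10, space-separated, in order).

C = [2/17, 4/17, 4/17, 14/51, 7/17, 29/51, 2/3, 41/51, 16/17, 16/17, 1]
j=0: u_0=1/12 ∈ [0, 2/17) → index 0
j=1: u_1=23/132 ∈ [2/17, 4/17) → index 1
j=2: u_2=35/132 ∈ [4/17, 14/51) → index 3
j=3: u_3=47/132 ∈ [14/51, 7/17) → index 4
j=4: u_4=59/132 ∈ [7/17, 29/51) → index 5
j=5: u_5=71/132 ∈ [7/17, 29/51) → index 5
j=6: u_6=83/132 ∈ [29/51, 2/3) → index 6
j=7: u_7=95/132 ∈ [2/3, 41/51) → index 7
j=8: u_8=107/132 ∈ [41/51, 16/17) → index 8
j=9: u_9=119/132 ∈ [41/51, 16/17) → index 8
j=10: u_10=131/132 ∈ [16/17, 1) → index 10

0 1 3 4 5 5 6 7 8 8 10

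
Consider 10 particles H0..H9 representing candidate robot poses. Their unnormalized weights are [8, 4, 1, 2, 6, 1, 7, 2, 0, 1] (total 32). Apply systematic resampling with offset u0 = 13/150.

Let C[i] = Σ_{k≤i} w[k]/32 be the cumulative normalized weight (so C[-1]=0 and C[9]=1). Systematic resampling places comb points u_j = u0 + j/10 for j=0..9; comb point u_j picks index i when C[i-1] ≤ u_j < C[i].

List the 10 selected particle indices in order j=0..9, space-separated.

C = [1/4, 3/8, 13/32, 15/32, 21/32, 11/16, 29/32, 31/32, 31/32, 1]
j=0: u_0=13/150 ∈ [0, 1/4) → index 0
j=1: u_1=14/75 ∈ [0, 1/4) → index 0
j=2: u_2=43/150 ∈ [1/4, 3/8) → index 1
j=3: u_3=29/75 ∈ [3/8, 13/32) → index 2
j=4: u_4=73/150 ∈ [15/32, 21/32) → index 4
j=5: u_5=44/75 ∈ [15/32, 21/32) → index 4
j=6: u_6=103/150 ∈ [21/32, 11/16) → index 5
j=7: u_7=59/75 ∈ [11/16, 29/32) → index 6
j=8: u_8=133/150 ∈ [11/16, 29/32) → index 6
j=9: u_9=74/75 ∈ [31/32, 1) → index 9

0 0 1 2 4 4 5 6 6 9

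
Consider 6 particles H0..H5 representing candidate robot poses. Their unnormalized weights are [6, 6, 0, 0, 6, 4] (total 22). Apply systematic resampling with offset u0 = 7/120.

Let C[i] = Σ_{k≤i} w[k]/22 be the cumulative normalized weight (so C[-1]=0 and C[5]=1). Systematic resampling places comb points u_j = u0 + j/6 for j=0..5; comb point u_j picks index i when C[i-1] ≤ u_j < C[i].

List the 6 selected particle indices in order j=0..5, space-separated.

C = [3/11, 6/11, 6/11, 6/11, 9/11, 1]
j=0: u_0=7/120 ∈ [0, 3/11) → index 0
j=1: u_1=9/40 ∈ [0, 3/11) → index 0
j=2: u_2=47/120 ∈ [3/11, 6/11) → index 1
j=3: u_3=67/120 ∈ [6/11, 9/11) → index 4
j=4: u_4=29/40 ∈ [6/11, 9/11) → index 4
j=5: u_5=107/120 ∈ [9/11, 1) → index 5

0 0 1 4 4 5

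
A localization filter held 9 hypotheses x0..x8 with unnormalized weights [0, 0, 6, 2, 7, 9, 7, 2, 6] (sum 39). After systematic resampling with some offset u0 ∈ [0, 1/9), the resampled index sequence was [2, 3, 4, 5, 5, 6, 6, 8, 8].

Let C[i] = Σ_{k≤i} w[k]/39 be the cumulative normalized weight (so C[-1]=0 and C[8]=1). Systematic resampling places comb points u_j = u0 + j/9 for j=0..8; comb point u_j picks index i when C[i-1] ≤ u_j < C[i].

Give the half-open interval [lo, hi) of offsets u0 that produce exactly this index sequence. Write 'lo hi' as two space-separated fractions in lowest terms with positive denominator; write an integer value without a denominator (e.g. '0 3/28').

8/117 11/117

C = [0, 0, 2/13, 8/39, 5/13, 8/13, 31/39, 11/13, 1]
j=0 picked index 2: u0 ∈ [0, 2/13)
j=1 picked index 3: u0 ∈ [5/117, 11/117)
j=2 picked index 4: u0 ∈ [-2/117, 19/117)
j=3 picked index 5: u0 ∈ [2/39, 11/39)
j=4 picked index 5: u0 ∈ [-7/117, 20/117)
j=5 picked index 6: u0 ∈ [7/117, 28/117)
j=6 picked index 6: u0 ∈ [-2/39, 5/39)
j=7 picked index 8: u0 ∈ [8/117, 2/9)
j=8 picked index 8: u0 ∈ [-5/117, 1/9)
intersection: [8/117, 11/117)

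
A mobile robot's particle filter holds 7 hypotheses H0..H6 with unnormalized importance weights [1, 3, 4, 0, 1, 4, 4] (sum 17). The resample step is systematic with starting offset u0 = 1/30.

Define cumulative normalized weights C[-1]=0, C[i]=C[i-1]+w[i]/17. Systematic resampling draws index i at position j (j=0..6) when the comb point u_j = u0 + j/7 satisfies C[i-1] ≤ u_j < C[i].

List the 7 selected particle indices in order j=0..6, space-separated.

0 1 2 2 5 5 6

C = [1/17, 4/17, 8/17, 8/17, 9/17, 13/17, 1]
j=0: u_0=1/30 ∈ [0, 1/17) → index 0
j=1: u_1=37/210 ∈ [1/17, 4/17) → index 1
j=2: u_2=67/210 ∈ [4/17, 8/17) → index 2
j=3: u_3=97/210 ∈ [4/17, 8/17) → index 2
j=4: u_4=127/210 ∈ [9/17, 13/17) → index 5
j=5: u_5=157/210 ∈ [9/17, 13/17) → index 5
j=6: u_6=187/210 ∈ [13/17, 1) → index 6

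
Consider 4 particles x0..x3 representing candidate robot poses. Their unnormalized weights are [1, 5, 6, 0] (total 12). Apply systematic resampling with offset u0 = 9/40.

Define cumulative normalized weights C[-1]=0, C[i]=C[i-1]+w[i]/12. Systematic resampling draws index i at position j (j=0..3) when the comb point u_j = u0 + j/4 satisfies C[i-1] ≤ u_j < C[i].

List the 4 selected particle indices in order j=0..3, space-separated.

C = [1/12, 1/2, 1, 1]
j=0: u_0=9/40 ∈ [1/12, 1/2) → index 1
j=1: u_1=19/40 ∈ [1/12, 1/2) → index 1
j=2: u_2=29/40 ∈ [1/2, 1) → index 2
j=3: u_3=39/40 ∈ [1/2, 1) → index 2

1 1 2 2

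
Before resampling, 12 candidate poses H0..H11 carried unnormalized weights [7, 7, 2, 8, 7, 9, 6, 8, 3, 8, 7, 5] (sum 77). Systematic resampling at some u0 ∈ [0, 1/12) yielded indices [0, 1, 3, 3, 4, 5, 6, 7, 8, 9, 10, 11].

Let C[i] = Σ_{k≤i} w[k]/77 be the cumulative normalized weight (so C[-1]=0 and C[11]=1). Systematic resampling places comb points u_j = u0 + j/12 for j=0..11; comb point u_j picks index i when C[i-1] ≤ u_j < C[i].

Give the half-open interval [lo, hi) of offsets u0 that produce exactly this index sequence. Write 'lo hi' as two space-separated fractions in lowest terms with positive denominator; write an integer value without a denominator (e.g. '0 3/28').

19/462 19/308

C = [1/11, 2/11, 16/77, 24/77, 31/77, 40/77, 46/77, 54/77, 57/77, 65/77, 72/77, 1]
j=0 picked index 0: u0 ∈ [0, 1/11)
j=1 picked index 1: u0 ∈ [1/132, 13/132)
j=2 picked index 3: u0 ∈ [19/462, 67/462)
j=3 picked index 3: u0 ∈ [-13/308, 19/308)
j=4 picked index 4: u0 ∈ [-5/231, 16/231)
j=5 picked index 5: u0 ∈ [-13/924, 95/924)
j=6 picked index 6: u0 ∈ [3/154, 15/154)
j=7 picked index 7: u0 ∈ [13/924, 109/924)
j=8 picked index 8: u0 ∈ [8/231, 17/231)
j=9 picked index 9: u0 ∈ [-3/308, 29/308)
j=10 picked index 10: u0 ∈ [5/462, 47/462)
j=11 picked index 11: u0 ∈ [17/924, 1/12)
intersection: [19/462, 19/308)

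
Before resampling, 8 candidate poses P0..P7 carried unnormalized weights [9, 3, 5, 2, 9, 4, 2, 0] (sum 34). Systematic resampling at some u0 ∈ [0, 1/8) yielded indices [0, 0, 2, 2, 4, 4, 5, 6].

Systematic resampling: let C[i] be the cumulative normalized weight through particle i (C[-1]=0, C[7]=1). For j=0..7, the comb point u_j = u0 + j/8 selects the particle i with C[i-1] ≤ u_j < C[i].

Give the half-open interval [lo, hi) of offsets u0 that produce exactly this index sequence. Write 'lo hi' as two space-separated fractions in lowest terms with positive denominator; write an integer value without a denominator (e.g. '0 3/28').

C = [9/34, 6/17, 1/2, 19/34, 14/17, 16/17, 1, 1]
j=0 picked index 0: u0 ∈ [0, 9/34)
j=1 picked index 0: u0 ∈ [-1/8, 19/136)
j=2 picked index 2: u0 ∈ [7/68, 1/4)
j=3 picked index 2: u0 ∈ [-3/136, 1/8)
j=4 picked index 4: u0 ∈ [1/17, 11/34)
j=5 picked index 4: u0 ∈ [-9/136, 27/136)
j=6 picked index 5: u0 ∈ [5/68, 13/68)
j=7 picked index 6: u0 ∈ [9/136, 1/8)
intersection: [7/68, 1/8)

7/68 1/8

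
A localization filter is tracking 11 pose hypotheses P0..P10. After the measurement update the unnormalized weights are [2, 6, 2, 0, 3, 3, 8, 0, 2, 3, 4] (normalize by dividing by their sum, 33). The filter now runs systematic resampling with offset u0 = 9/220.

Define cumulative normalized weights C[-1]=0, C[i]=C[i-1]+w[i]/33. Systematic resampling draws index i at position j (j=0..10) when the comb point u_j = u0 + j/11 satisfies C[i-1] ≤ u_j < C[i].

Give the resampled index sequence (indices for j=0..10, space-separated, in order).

0 1 1 4 5 6 6 6 8 9 10

C = [2/33, 8/33, 10/33, 10/33, 13/33, 16/33, 8/11, 8/11, 26/33, 29/33, 1]
j=0: u_0=9/220 ∈ [0, 2/33) → index 0
j=1: u_1=29/220 ∈ [2/33, 8/33) → index 1
j=2: u_2=49/220 ∈ [2/33, 8/33) → index 1
j=3: u_3=69/220 ∈ [10/33, 13/33) → index 4
j=4: u_4=89/220 ∈ [13/33, 16/33) → index 5
j=5: u_5=109/220 ∈ [16/33, 8/11) → index 6
j=6: u_6=129/220 ∈ [16/33, 8/11) → index 6
j=7: u_7=149/220 ∈ [16/33, 8/11) → index 6
j=8: u_8=169/220 ∈ [8/11, 26/33) → index 8
j=9: u_9=189/220 ∈ [26/33, 29/33) → index 9
j=10: u_10=19/20 ∈ [29/33, 1) → index 10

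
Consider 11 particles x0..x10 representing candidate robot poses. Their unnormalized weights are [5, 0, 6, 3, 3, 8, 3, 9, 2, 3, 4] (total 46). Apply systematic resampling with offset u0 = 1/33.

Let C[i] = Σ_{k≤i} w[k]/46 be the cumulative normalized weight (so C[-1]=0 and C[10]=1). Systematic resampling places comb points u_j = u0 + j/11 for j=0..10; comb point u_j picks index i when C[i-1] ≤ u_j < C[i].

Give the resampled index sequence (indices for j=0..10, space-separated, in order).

0 2 2 3 5 5 6 7 7 9 10

C = [5/46, 5/46, 11/46, 7/23, 17/46, 25/46, 14/23, 37/46, 39/46, 21/23, 1]
j=0: u_0=1/33 ∈ [0, 5/46) → index 0
j=1: u_1=4/33 ∈ [5/46, 11/46) → index 2
j=2: u_2=7/33 ∈ [5/46, 11/46) → index 2
j=3: u_3=10/33 ∈ [11/46, 7/23) → index 3
j=4: u_4=13/33 ∈ [17/46, 25/46) → index 5
j=5: u_5=16/33 ∈ [17/46, 25/46) → index 5
j=6: u_6=19/33 ∈ [25/46, 14/23) → index 6
j=7: u_7=2/3 ∈ [14/23, 37/46) → index 7
j=8: u_8=25/33 ∈ [14/23, 37/46) → index 7
j=9: u_9=28/33 ∈ [39/46, 21/23) → index 9
j=10: u_10=31/33 ∈ [21/23, 1) → index 10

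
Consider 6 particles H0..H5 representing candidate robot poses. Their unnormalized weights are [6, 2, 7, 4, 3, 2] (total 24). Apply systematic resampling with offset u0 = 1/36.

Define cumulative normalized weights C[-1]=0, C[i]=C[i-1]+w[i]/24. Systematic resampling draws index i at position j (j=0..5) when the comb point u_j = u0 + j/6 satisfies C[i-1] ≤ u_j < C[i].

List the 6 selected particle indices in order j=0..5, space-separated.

0 0 2 2 3 4

C = [1/4, 1/3, 5/8, 19/24, 11/12, 1]
j=0: u_0=1/36 ∈ [0, 1/4) → index 0
j=1: u_1=7/36 ∈ [0, 1/4) → index 0
j=2: u_2=13/36 ∈ [1/3, 5/8) → index 2
j=3: u_3=19/36 ∈ [1/3, 5/8) → index 2
j=4: u_4=25/36 ∈ [5/8, 19/24) → index 3
j=5: u_5=31/36 ∈ [19/24, 11/12) → index 4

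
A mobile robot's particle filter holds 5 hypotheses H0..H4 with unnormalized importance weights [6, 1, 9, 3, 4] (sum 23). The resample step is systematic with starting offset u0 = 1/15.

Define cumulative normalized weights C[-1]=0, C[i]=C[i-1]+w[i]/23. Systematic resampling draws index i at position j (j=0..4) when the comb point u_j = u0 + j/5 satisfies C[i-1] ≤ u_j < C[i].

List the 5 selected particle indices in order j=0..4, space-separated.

C = [6/23, 7/23, 16/23, 19/23, 1]
j=0: u_0=1/15 ∈ [0, 6/23) → index 0
j=1: u_1=4/15 ∈ [6/23, 7/23) → index 1
j=2: u_2=7/15 ∈ [7/23, 16/23) → index 2
j=3: u_3=2/3 ∈ [7/23, 16/23) → index 2
j=4: u_4=13/15 ∈ [19/23, 1) → index 4

0 1 2 2 4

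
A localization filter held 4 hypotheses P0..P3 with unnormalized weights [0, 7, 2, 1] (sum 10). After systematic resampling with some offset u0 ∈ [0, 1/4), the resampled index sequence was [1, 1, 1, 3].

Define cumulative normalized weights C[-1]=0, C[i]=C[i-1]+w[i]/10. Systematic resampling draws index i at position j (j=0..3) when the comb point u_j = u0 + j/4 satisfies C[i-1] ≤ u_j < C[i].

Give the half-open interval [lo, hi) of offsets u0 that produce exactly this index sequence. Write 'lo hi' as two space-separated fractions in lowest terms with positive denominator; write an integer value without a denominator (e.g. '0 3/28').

C = [0, 7/10, 9/10, 1]
j=0 picked index 1: u0 ∈ [0, 7/10)
j=1 picked index 1: u0 ∈ [-1/4, 9/20)
j=2 picked index 1: u0 ∈ [-1/2, 1/5)
j=3 picked index 3: u0 ∈ [3/20, 1/4)
intersection: [3/20, 1/5)

3/20 1/5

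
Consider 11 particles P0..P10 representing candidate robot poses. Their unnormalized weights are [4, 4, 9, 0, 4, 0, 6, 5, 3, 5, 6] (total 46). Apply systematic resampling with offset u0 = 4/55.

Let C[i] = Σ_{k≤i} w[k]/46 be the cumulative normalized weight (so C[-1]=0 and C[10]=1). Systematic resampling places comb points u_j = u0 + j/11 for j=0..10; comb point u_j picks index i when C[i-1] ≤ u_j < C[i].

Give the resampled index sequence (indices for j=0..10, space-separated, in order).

0 1 2 2 4 6 7 8 9 10 10

C = [2/23, 4/23, 17/46, 17/46, 21/46, 21/46, 27/46, 16/23, 35/46, 20/23, 1]
j=0: u_0=4/55 ∈ [0, 2/23) → index 0
j=1: u_1=9/55 ∈ [2/23, 4/23) → index 1
j=2: u_2=14/55 ∈ [4/23, 17/46) → index 2
j=3: u_3=19/55 ∈ [4/23, 17/46) → index 2
j=4: u_4=24/55 ∈ [17/46, 21/46) → index 4
j=5: u_5=29/55 ∈ [21/46, 27/46) → index 6
j=6: u_6=34/55 ∈ [27/46, 16/23) → index 7
j=7: u_7=39/55 ∈ [16/23, 35/46) → index 8
j=8: u_8=4/5 ∈ [35/46, 20/23) → index 9
j=9: u_9=49/55 ∈ [20/23, 1) → index 10
j=10: u_10=54/55 ∈ [20/23, 1) → index 10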